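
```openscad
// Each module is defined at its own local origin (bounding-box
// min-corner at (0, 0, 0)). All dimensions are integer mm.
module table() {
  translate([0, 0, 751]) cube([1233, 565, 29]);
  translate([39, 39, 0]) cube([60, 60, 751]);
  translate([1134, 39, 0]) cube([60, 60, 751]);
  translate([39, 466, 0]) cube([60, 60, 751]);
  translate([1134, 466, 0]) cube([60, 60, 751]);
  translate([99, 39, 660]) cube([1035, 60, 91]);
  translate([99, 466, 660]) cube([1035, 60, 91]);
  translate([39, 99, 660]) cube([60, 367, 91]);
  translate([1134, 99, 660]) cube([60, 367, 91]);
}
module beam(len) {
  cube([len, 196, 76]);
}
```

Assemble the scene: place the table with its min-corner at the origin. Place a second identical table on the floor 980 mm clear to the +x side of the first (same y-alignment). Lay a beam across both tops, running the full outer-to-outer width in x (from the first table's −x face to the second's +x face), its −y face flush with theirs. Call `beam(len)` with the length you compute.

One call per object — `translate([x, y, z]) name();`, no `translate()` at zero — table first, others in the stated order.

table();
translate([2213, 0, 0]) table();
translate([0, 0, 780]) beam(3446);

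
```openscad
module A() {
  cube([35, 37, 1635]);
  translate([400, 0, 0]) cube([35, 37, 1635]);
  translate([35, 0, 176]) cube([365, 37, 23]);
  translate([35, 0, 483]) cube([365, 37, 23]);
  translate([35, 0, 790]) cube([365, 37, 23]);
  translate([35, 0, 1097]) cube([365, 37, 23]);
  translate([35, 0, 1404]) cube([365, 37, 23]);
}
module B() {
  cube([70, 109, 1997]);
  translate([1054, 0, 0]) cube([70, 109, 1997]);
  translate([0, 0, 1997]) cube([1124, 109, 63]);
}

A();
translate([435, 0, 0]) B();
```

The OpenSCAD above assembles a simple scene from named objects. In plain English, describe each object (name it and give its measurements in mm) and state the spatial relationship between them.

A is a wooden ladder with two side rails of 35×37 mm section and 1635 mm height, set 435 mm apart overall. Between them run 5 rectangular rungs (37 mm deep, 23 mm thick), front faces flush with the rails' −y face. The bottom of the first rung is 176 mm above the floor and each subsequent rung is 307 mm higher than the one below.

B is a door frame. The clear opening is 984 mm wide and 1997 mm high. Two 70 mm wide jambs, 109 mm deep, stand either side of the opening from the floor to the top of the opening. A 63 mm thick head sits across the top of both jambs, spanning the full outside width of the frame.

The door frame is against the ladder's +x side, with their −y faces flush.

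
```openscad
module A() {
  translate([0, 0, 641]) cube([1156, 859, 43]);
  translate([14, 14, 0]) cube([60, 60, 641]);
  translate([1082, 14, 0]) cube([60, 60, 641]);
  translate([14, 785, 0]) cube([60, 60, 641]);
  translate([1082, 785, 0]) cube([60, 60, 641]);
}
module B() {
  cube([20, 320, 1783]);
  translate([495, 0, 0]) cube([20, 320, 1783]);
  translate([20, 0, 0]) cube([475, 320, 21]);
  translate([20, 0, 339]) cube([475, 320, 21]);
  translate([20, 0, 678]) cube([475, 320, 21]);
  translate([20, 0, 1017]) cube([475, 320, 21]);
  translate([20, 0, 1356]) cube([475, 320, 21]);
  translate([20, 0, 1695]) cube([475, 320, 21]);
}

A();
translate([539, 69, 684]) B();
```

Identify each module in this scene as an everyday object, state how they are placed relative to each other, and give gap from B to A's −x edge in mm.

The bookshelf's min-x is at 539; the table's min-x is 0; gap = 539 mm.

A is a table. B is a bookshelf. The bookshelf is on top of the table. The gap from the bookshelf to the table's −x edge is 539 mm.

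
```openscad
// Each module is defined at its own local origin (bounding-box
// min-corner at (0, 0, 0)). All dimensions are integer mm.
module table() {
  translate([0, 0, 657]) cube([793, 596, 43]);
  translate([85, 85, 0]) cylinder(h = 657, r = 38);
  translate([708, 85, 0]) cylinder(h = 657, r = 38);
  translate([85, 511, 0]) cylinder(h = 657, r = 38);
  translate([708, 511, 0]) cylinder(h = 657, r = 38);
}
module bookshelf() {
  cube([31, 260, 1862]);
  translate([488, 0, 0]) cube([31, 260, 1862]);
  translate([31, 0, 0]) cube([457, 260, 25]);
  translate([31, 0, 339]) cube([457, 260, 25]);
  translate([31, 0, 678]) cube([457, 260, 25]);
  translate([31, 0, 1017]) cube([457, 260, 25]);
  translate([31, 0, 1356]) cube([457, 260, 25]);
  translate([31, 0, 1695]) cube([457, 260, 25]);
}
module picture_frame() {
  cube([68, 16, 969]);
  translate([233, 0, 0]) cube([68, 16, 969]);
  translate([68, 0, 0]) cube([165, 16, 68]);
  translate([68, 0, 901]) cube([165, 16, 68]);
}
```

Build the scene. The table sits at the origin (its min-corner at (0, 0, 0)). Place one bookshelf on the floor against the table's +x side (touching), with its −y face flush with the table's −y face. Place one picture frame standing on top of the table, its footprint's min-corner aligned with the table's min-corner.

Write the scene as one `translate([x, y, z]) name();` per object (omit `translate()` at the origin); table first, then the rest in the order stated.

table();
translate([793, 0, 0]) bookshelf();
translate([0, 0, 700]) picture_frame();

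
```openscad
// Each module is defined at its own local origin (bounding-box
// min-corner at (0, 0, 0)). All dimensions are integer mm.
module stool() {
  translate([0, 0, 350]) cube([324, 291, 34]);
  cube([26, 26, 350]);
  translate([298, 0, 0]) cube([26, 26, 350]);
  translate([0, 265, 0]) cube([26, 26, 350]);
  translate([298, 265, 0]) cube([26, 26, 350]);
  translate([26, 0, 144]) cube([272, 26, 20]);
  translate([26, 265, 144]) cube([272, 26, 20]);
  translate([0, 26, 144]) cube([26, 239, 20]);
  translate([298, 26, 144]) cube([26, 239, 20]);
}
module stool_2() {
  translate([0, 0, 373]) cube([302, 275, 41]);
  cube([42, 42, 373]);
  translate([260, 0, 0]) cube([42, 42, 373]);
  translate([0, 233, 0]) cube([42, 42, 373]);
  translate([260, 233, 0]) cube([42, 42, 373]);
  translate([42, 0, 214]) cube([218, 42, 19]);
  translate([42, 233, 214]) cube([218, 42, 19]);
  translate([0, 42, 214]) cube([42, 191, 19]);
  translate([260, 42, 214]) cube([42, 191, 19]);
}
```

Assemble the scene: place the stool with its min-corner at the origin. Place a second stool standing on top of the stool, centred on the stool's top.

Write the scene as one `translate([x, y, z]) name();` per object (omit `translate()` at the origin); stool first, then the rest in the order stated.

stool();
translate([11, 8, 384]) stool_2();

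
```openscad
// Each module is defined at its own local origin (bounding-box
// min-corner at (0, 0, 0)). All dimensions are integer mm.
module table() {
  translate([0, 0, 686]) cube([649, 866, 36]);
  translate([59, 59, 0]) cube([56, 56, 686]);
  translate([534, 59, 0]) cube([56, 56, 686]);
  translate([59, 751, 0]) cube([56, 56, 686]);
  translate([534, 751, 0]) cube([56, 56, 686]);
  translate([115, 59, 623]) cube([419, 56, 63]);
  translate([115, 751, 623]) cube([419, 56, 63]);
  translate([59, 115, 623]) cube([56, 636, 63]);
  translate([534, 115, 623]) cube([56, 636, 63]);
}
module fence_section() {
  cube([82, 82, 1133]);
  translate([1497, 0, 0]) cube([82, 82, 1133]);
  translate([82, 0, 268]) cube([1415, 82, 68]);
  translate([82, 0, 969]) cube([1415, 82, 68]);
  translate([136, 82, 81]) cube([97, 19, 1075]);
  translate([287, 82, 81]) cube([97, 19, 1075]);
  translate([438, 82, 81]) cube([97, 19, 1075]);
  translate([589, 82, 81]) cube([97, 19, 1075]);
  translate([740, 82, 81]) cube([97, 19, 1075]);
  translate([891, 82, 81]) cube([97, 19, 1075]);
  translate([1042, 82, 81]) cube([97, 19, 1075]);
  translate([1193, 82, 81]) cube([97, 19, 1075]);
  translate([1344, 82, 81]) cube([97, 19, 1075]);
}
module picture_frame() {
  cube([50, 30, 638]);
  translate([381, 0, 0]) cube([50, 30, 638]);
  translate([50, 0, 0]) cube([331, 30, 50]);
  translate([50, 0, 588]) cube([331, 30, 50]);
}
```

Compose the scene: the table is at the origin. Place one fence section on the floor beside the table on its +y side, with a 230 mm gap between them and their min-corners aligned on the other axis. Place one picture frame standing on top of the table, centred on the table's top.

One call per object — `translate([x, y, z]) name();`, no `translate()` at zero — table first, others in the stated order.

table();
translate([0, 1096, 0]) fence_section();
translate([109, 418, 722]) picture_frame();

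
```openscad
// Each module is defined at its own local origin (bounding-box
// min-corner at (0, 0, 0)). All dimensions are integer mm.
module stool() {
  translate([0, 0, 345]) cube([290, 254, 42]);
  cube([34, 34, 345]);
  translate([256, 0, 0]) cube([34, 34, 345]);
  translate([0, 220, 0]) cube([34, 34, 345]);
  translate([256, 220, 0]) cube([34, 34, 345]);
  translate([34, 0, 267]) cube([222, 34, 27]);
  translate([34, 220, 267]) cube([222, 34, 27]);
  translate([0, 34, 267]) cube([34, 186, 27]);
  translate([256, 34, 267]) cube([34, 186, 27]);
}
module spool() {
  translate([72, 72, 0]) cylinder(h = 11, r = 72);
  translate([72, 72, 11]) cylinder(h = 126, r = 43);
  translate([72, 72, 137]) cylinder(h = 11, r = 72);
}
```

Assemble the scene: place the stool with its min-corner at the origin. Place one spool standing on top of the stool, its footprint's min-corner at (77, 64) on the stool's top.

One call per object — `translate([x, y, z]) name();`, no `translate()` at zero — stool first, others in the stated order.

stool();
translate([77, 64, 387]) spool();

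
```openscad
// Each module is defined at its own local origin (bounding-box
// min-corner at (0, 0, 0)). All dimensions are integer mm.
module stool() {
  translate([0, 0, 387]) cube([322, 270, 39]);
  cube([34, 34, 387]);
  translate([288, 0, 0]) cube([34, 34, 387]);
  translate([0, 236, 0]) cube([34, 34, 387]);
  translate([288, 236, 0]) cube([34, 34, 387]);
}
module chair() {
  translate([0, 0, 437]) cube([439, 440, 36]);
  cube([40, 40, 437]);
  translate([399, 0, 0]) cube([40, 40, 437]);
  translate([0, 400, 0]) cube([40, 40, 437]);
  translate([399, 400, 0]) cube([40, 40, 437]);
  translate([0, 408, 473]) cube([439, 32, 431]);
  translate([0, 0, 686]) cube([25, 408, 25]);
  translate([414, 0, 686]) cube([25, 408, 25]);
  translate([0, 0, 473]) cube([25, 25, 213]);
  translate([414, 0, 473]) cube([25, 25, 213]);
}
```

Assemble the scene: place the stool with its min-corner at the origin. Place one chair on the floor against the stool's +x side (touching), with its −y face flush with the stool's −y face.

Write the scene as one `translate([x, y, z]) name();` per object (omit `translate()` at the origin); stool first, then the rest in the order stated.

stool();
translate([322, 0, 0]) chair();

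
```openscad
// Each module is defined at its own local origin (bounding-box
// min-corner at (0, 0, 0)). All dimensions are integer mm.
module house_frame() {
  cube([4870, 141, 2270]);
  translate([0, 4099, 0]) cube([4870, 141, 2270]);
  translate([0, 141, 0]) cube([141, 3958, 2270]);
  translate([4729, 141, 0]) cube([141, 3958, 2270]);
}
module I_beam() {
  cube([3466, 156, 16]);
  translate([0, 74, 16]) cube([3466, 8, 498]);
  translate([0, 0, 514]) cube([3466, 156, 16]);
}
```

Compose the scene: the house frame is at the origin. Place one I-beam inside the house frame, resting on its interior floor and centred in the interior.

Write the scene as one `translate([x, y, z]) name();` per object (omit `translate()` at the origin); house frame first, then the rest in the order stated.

house_frame();
translate([702, 2042, 0]) I_beam();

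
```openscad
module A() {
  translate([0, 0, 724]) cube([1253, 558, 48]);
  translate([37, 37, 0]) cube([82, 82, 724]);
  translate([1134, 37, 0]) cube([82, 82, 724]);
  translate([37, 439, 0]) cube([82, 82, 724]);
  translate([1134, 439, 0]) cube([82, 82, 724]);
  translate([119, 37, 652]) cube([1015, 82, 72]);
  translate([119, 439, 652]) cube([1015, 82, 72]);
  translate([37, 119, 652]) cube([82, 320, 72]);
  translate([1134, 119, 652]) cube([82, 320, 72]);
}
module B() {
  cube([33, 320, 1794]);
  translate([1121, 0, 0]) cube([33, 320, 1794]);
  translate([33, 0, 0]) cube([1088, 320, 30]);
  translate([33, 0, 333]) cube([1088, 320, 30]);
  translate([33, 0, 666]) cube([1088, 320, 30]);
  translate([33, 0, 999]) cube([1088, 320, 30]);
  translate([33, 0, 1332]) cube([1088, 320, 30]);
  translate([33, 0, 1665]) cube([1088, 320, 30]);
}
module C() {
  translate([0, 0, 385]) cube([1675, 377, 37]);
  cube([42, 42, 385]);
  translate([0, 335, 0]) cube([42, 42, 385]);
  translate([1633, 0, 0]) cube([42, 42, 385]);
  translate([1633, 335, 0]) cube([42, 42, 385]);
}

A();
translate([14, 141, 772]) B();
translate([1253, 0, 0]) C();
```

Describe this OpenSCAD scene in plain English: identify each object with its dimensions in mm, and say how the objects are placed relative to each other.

A is a table with a 1253×558 mm rectangular top, 48 mm thick, top surface at z = 772 mm, supported by four 82×82 mm square legs, each inset 37 mm from the nearest pair of top edges, running from the floor. Four apron rails, 82 mm thick and 72 mm tall, run between adjacent legs with their top edges flush with the underside of the top and their outer faces flush with the legs' outer faces.

B is a bookshelf 1154 mm wide overall, 320 mm deep and 1794 mm tall. The two sides are 33 mm thick vertical panels. 6 horizontal shelves of 30 mm thickness span between the inner faces of the sides; the lowest shelf sits on the floor and shelves are stacked with a clear vertical gap of 303 mm between each pair.

C is a bench: a 1675×377 mm seat slab, 37 mm thick, top at z = 422 mm, on four 42×42 mm square legs flush with the seat corners and standing on z = 0.

The bookshelf is on top of the table. The bench is against the table's +x side, with their −y faces flush.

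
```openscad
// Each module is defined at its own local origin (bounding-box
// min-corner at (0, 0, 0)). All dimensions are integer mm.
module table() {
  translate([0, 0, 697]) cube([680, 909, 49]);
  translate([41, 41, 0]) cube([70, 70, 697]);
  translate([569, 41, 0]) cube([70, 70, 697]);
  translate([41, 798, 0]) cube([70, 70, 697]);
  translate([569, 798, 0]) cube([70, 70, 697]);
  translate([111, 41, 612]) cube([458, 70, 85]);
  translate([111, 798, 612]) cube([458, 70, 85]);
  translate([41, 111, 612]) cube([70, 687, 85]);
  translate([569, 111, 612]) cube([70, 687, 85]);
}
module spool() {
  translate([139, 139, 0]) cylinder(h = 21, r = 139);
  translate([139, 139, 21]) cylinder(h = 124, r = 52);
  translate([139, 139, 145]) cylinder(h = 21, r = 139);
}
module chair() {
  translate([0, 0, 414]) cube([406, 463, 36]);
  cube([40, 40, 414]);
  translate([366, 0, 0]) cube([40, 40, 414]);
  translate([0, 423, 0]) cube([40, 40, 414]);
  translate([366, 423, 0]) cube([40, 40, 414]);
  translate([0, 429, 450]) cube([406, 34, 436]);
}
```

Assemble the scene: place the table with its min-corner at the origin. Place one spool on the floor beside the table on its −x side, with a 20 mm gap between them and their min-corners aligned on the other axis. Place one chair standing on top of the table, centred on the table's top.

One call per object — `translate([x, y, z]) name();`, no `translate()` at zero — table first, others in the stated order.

table();
translate([-298, 0, 0]) spool();
translate([137, 223, 746]) chair();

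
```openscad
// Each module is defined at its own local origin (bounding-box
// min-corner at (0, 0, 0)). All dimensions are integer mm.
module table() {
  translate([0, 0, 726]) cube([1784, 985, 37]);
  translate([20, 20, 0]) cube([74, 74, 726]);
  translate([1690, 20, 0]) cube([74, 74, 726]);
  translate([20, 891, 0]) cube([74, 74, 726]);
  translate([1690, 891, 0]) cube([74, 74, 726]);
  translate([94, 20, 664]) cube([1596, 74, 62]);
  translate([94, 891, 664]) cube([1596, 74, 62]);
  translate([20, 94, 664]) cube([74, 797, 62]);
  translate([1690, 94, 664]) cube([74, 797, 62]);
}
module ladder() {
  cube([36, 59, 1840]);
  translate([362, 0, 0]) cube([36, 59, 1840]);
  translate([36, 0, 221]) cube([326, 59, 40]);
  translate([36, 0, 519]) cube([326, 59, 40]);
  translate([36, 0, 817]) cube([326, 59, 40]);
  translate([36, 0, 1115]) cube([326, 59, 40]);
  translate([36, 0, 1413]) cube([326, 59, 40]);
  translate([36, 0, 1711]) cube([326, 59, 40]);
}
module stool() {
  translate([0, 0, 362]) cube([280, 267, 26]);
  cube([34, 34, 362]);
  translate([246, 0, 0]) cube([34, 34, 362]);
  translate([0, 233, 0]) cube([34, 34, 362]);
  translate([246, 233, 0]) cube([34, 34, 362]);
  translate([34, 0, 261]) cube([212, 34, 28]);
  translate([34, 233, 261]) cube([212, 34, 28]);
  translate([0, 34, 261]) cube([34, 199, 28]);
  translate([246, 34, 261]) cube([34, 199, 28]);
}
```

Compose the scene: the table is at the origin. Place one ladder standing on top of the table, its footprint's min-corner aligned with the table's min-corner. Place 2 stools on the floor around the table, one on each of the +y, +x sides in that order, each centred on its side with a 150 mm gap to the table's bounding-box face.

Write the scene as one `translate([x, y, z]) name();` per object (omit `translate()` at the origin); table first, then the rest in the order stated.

table();
translate([0, 0, 763]) ladder();
translate([752, 1135, 0]) stool();
translate([1934, 359, 0]) stool();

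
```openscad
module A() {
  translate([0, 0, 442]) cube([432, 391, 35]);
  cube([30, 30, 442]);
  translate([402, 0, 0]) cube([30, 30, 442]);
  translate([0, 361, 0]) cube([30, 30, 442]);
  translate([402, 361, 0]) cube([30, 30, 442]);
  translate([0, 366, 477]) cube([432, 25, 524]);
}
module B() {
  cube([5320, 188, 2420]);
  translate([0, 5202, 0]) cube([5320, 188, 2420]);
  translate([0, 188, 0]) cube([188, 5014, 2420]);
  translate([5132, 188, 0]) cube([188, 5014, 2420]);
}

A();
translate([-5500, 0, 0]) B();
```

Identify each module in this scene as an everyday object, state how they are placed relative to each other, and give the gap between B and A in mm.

A is a chair. B is a house frame. The house frame is on the floor beside the chair on its −x side. The gap between the house frame and the chair is 180 mm.

The house frame's nearest face is 180 mm from the chair's −x face.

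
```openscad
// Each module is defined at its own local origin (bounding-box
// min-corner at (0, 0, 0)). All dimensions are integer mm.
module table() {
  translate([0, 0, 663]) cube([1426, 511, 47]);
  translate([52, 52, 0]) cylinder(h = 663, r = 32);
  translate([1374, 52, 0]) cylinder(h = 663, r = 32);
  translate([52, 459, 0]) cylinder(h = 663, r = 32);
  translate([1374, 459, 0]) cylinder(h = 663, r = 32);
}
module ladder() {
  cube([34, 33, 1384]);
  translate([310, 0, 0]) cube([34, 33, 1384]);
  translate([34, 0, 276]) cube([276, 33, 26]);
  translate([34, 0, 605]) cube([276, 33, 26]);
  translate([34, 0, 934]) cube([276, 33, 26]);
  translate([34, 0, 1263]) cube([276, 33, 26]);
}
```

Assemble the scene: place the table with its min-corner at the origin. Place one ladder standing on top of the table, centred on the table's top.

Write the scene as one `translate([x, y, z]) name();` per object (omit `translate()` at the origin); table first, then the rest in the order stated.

table();
translate([541, 239, 710]) ladder();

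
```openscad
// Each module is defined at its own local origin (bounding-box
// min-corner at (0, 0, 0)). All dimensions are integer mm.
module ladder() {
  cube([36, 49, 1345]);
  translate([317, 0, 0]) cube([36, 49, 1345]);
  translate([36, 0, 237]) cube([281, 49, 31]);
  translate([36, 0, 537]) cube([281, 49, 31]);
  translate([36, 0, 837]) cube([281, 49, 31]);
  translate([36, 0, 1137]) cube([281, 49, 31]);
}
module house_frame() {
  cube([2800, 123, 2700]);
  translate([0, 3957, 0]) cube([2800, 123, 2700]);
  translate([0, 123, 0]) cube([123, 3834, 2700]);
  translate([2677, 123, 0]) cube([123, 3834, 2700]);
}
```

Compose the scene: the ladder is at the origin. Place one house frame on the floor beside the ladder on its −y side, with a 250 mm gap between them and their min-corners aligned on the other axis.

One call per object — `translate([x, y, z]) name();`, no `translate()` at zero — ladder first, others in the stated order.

ladder();
translate([0, -4330, 0]) house_frame();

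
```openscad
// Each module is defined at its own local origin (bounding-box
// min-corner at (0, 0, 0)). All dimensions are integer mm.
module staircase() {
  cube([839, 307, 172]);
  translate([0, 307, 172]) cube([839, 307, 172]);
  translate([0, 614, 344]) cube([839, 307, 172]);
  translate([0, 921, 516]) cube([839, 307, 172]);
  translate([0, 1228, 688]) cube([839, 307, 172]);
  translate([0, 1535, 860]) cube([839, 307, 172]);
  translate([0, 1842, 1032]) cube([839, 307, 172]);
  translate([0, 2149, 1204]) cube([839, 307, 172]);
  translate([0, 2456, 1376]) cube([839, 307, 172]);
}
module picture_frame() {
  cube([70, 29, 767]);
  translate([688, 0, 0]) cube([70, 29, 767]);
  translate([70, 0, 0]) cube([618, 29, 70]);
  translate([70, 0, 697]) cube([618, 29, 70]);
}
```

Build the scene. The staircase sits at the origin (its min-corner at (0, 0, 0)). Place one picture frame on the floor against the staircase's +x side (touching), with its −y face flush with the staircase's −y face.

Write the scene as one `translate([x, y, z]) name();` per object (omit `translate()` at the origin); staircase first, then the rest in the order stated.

staircase();
translate([839, 0, 0]) picture_frame();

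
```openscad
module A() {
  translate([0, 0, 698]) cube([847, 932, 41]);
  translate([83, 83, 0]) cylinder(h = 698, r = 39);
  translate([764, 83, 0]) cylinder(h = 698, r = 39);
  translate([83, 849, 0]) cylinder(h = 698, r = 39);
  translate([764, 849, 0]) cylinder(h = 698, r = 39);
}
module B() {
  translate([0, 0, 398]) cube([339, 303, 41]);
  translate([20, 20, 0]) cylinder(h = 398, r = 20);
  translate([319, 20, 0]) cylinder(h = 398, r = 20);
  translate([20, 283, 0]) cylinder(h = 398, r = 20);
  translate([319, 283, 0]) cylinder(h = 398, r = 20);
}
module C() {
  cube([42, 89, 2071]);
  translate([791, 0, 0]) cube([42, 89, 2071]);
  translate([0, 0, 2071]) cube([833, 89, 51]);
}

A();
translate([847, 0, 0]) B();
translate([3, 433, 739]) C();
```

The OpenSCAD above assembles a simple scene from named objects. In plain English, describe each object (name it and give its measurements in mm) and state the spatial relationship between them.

A is a table with a 847×932 mm rectangular top, 41 mm thick, top surface at z = 739 mm, supported by four round legs of 78 mm diameter, each leg's bounding box inset 44 mm from the nearest pair of top edges, running from the floor.

B is a four-legged stool. The seat is 339×303 mm, 41 mm thick, top at z = 439 mm. It stands on four round legs, each 40 mm in diameter, from z = 0 to the seat underside, each leg's axis is inset half a diameter from the nearest pair of seat edges (so the leg's bounding box is flush with the corner).

C is a door frame. The clear opening is 749 mm wide and 2071 mm high. Two 42 mm wide jambs, 89 mm deep, stand either side of the opening from the floor to the top of the opening. A 51 mm thick head sits across the top of both jambs, spanning the full outside width of the frame.

The stool is against the table's +x side, with their −y faces flush. The door frame is on top of the table.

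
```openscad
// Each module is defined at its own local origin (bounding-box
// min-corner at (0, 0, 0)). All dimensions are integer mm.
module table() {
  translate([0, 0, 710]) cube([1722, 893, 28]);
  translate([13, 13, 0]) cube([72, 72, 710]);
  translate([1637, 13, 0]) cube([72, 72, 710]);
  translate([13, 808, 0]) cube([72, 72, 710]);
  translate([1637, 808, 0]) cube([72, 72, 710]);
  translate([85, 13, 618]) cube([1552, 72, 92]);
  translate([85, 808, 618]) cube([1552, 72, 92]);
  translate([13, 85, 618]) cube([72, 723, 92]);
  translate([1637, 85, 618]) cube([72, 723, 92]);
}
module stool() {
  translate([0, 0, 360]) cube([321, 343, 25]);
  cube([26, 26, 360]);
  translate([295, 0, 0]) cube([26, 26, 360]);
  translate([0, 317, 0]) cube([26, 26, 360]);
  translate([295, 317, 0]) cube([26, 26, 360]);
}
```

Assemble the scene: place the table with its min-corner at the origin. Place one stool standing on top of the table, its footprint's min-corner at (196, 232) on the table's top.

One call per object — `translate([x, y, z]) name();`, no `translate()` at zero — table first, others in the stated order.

table();
translate([196, 232, 738]) stool();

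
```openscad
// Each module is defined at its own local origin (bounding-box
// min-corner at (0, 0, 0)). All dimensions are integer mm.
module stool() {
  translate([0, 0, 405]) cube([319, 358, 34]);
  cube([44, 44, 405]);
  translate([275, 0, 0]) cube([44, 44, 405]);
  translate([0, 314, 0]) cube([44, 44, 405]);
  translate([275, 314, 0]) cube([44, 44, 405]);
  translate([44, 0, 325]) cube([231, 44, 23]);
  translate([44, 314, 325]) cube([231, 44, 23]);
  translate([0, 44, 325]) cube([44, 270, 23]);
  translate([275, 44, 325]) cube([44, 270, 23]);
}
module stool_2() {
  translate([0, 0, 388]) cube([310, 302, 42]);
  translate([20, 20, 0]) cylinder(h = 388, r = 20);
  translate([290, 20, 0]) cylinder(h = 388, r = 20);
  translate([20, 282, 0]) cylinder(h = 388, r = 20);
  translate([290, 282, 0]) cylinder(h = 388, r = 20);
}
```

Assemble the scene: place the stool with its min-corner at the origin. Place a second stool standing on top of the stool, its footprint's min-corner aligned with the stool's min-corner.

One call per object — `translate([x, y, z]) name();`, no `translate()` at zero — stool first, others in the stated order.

stool();
translate([0, 0, 439]) stool_2();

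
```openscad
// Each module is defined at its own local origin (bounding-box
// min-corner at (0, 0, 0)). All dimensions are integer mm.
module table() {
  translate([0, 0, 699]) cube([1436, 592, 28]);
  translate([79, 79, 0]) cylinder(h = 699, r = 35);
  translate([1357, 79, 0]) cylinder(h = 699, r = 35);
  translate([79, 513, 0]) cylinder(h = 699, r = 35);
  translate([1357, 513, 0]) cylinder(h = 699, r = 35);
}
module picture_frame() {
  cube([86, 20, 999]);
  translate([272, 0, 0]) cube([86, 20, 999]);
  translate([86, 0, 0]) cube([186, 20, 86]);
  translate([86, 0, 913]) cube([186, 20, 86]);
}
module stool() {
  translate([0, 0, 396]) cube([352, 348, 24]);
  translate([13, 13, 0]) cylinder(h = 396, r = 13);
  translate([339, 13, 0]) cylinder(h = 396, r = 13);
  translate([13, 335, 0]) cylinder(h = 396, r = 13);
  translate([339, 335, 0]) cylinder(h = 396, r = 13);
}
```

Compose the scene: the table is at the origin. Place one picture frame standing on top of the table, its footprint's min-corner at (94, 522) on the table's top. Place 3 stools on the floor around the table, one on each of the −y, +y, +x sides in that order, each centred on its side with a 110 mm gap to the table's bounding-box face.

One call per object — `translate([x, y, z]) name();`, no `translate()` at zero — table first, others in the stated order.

table();
translate([94, 522, 727]) picture_frame();
translate([542, -458, 0]) stool();
translate([542, 702, 0]) stool();
translate([1546, 122, 0]) stool();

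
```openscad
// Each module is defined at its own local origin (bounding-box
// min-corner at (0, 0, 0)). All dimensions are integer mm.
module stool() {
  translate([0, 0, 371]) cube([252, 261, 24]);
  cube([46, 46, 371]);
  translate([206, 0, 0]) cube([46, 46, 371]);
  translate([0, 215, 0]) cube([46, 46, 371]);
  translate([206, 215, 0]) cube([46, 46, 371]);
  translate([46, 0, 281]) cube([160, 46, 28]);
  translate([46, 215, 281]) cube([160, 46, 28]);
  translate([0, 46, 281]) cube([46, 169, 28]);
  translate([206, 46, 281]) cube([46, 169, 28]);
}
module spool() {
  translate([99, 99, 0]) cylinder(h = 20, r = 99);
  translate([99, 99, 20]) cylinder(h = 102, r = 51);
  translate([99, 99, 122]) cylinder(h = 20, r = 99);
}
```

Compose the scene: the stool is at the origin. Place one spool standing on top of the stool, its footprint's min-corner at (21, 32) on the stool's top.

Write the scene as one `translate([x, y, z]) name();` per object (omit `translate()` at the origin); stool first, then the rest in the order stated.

stool();
translate([21, 32, 395]) spool();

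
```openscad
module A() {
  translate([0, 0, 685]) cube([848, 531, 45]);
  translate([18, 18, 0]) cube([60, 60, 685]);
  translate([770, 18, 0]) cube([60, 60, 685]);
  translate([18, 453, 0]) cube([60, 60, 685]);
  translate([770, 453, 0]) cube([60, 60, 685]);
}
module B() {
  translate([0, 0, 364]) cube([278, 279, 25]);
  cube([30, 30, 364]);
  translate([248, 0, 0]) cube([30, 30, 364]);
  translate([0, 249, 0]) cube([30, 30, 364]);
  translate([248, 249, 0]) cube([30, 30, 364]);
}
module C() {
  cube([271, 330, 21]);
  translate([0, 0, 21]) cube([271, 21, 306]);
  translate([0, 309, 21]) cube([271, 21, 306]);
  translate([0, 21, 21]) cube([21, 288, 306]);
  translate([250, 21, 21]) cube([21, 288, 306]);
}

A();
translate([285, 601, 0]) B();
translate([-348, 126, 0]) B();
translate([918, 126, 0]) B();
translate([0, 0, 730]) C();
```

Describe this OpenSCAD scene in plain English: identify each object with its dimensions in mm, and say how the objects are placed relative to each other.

A is a table: top 848 mm (x) × 531 mm (y), 45 mm thick, upper face at z = 730 mm, on four 60×60 mm square legs, each inset 18 mm from the nearest pair of top edges, running from z = 0 to the bottom of the top.

B is a simple wooden stool: a rectangular seat 278 mm (x) by 279 mm (y), 25 mm thick, top face at z = 389 mm, on four square legs, each 30×30 mm in cross-section. The legs rest on z = 0, each flush with a corner of the seat.

C is an open storage box with external size 271×330×327 mm and wall thickness 21 mm (the base is also 21 mm thick). The base covers the whole footprint; the four walls stand on the base, with the y-facing walls full-width and the x-facing walls fitting between their inner faces.

Three stools sit around the table at the +y, −x, +x sides. The open box is on top of the table.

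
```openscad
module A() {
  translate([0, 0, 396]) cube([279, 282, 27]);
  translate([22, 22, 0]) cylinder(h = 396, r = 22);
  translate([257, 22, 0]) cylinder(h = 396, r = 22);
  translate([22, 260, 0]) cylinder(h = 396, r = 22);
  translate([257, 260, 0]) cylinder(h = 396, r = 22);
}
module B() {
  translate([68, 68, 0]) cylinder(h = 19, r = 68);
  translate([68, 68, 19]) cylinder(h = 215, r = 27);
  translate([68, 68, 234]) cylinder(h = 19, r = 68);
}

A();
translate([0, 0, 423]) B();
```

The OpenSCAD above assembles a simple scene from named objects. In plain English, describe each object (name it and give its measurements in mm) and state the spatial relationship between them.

A is a four-legged stool. The seat is a 279×282×27 mm slab whose top surface is at z = 423 mm; four round legs, each 44 mm in diameter, run from the floor (z = 0) to the underside of the seat, each leg's axis is inset half a diameter from the nearest pair of seat edges (so the leg's bounding box is flush with the corner).

B is a spool: two coaxial disc flanges of radius 68 mm and thickness 19 mm, joined by a core cylinder of radius 27 mm and height 215 mm. The lower flange rests on z = 0 and the three cylinders share a vertical axis.

The spool is on top of the stool.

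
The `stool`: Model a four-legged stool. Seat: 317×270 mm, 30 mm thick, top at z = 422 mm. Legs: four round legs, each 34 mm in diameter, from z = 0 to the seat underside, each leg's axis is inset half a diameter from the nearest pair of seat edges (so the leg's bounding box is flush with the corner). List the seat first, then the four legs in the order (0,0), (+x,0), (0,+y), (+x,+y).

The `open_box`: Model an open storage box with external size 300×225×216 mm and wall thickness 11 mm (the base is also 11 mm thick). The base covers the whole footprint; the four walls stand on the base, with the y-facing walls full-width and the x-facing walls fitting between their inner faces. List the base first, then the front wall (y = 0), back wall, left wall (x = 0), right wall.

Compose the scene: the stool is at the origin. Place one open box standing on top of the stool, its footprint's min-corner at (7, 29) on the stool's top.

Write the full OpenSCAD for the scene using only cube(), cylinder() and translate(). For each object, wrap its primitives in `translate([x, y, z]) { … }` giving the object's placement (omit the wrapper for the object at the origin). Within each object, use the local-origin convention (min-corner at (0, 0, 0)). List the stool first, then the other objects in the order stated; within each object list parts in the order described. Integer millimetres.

translate([0, 0, 392]) cube([317, 270, 30]);
translate([17, 17, 0]) cylinder(h = 392, r = 17);
translate([300, 17, 0]) cylinder(h = 392, r = 17);
translate([17, 253, 0]) cylinder(h = 392, r = 17);
translate([300, 253, 0]) cylinder(h = 392, r = 17);
translate([7, 29, 422]) {
  cube([300, 225, 11]);
  translate([0, 0, 11]) cube([300, 11, 205]);
  translate([0, 214, 11]) cube([300, 11, 205]);
  translate([0, 11, 11]) cube([11, 203, 205]);
  translate([289, 11, 11]) cube([11, 203, 205]);
}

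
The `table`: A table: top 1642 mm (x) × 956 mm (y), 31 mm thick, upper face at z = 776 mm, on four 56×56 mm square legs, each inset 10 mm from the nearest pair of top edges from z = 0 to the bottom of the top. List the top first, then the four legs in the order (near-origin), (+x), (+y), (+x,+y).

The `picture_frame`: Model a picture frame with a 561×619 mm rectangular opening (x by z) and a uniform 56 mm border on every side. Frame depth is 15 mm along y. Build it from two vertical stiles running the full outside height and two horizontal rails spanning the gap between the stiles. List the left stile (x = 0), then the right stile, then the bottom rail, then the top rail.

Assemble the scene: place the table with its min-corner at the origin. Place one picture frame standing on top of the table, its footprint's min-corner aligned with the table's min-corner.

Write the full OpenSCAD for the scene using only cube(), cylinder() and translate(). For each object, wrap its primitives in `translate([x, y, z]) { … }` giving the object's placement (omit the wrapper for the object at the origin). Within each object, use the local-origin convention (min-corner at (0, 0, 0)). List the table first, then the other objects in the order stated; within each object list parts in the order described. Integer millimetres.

translate([0, 0, 745]) cube([1642, 956, 31]);
translate([10, 10, 0]) cube([56, 56, 745]);
translate([1576, 10, 0]) cube([56, 56, 745]);
translate([10, 890, 0]) cube([56, 56, 745]);
translate([1576, 890, 0]) cube([56, 56, 745]);
translate([0, 0, 776]) {
  cube([56, 15, 731]);
  translate([617, 0, 0]) cube([56, 15, 731]);
  translate([56, 0, 0]) cube([561, 15, 56]);
  translate([56, 0, 675]) cube([561, 15, 56]);
}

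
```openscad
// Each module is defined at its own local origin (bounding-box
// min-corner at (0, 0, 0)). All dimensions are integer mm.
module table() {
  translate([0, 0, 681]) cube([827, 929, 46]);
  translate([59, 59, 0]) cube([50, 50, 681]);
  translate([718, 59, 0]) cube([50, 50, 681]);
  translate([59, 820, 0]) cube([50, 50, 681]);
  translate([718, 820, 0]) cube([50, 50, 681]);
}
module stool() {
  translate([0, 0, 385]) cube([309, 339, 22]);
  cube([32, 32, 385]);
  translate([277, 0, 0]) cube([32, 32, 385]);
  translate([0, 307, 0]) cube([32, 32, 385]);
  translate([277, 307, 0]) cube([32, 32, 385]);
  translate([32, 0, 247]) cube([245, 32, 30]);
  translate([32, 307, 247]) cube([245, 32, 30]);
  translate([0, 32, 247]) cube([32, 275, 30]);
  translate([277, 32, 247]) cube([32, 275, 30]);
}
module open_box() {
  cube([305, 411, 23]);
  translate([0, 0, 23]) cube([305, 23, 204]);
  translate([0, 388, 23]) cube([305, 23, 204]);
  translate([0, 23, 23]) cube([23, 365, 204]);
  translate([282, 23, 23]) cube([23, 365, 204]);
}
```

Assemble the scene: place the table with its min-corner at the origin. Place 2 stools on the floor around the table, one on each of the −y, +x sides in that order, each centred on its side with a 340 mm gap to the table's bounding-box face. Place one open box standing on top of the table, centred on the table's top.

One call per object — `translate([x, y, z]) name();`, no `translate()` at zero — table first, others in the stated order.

table();
translate([259, -679, 0]) stool();
translate([1167, 295, 0]) stool();
translate([261, 259, 727]) open_box();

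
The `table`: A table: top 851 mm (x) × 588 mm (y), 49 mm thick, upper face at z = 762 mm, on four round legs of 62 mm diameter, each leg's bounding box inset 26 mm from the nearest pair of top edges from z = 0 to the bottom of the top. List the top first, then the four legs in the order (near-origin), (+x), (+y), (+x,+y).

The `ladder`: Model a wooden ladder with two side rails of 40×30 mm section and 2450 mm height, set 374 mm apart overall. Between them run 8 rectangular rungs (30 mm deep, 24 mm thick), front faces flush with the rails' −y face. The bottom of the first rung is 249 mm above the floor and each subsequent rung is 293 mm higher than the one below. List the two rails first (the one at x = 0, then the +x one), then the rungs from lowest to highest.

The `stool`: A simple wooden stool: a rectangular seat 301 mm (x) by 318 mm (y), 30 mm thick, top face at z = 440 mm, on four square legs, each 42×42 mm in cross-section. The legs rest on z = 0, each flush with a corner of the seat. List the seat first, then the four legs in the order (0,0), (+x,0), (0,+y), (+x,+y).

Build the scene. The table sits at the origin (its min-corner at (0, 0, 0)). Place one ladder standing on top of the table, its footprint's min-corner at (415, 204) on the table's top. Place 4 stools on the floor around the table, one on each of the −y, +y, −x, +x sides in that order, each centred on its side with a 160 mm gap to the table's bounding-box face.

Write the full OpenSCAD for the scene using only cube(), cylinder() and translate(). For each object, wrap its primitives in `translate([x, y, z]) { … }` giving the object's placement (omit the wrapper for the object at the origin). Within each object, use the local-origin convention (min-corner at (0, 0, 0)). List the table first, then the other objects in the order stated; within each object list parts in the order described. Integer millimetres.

translate([0, 0, 713]) cube([851, 588, 49]);
translate([57, 57, 0]) cylinder(h = 713, r = 31);
translate([794, 57, 0]) cylinder(h = 713, r = 31);
translate([57, 531, 0]) cylinder(h = 713, r = 31);
translate([794, 531, 0]) cylinder(h = 713, r = 31);
translate([415, 204, 762]) {
  cube([40, 30, 2450]);
  translate([334, 0, 0]) cube([40, 30, 2450]);
  translate([40, 0, 249]) cube([294, 30, 24]);
  translate([40, 0, 542]) cube([294, 30, 24]);
  translate([40, 0, 835]) cube([294, 30, 24]);
  translate([40, 0, 1128]) cube([294, 30, 24]);
  translate([40, 0, 1421]) cube([294, 30, 24]);
  translate([40, 0, 1714]) cube([294, 30, 24]);
  translate([40, 0, 2007]) cube([294, 30, 24]);
  translate([40, 0, 2300]) cube([294, 30, 24]);
}
translate([275, -478, 0]) {
  translate([0, 0, 410]) cube([301, 318, 30]);
  cube([42, 42, 410]);
  translate([259, 0, 0]) cube([42, 42, 410]);
  translate([0, 276, 0]) cube([42, 42, 410]);
  translate([259, 276, 0]) cube([42, 42, 410]);
}
translate([275, 748, 0]) {
  translate([0, 0, 410]) cube([301, 318, 30]);
  cube([42, 42, 410]);
  translate([259, 0, 0]) cube([42, 42, 410]);
  translate([0, 276, 0]) cube([42, 42, 410]);
  translate([259, 276, 0]) cube([42, 42, 410]);
}
translate([-461, 135, 0]) {
  translate([0, 0, 410]) cube([301, 318, 30]);
  cube([42, 42, 410]);
  translate([259, 0, 0]) cube([42, 42, 410]);
  translate([0, 276, 0]) cube([42, 42, 410]);
  translate([259, 276, 0]) cube([42, 42, 410]);
}
translate([1011, 135, 0]) {
  translate([0, 0, 410]) cube([301, 318, 30]);
  cube([42, 42, 410]);
  translate([259, 0, 0]) cube([42, 42, 410]);
  translate([0, 276, 0]) cube([42, 42, 410]);
  translate([259, 276, 0]) cube([42, 42, 410]);
}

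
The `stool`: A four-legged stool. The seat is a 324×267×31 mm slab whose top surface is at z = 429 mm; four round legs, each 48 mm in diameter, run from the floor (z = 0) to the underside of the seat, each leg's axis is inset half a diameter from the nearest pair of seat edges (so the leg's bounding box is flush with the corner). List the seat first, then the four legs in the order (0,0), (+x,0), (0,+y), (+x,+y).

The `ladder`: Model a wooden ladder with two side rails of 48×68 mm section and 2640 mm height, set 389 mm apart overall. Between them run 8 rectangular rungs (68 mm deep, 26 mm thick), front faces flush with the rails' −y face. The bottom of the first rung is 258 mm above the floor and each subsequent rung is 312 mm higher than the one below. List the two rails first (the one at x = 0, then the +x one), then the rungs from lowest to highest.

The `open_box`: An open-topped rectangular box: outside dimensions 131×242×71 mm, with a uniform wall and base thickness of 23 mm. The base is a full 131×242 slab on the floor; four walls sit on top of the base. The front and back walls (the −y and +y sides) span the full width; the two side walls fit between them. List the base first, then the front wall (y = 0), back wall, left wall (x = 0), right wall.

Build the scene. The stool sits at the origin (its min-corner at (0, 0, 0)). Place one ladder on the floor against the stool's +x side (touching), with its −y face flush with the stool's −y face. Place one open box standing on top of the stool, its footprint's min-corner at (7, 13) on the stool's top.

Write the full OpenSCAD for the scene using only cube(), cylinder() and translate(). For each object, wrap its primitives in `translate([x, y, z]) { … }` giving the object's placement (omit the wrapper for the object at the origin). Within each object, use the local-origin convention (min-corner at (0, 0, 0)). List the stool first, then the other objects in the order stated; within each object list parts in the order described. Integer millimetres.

translate([0, 0, 398]) cube([324, 267, 31]);
translate([24, 24, 0]) cylinder(h = 398, r = 24);
translate([300, 24, 0]) cylinder(h = 398, r = 24);
translate([24, 243, 0]) cylinder(h = 398, r = 24);
translate([300, 243, 0]) cylinder(h = 398, r = 24);
translate([324, 0, 0]) {
  cube([48, 68, 2640]);
  translate([341, 0, 0]) cube([48, 68, 2640]);
  translate([48, 0, 258]) cube([293, 68, 26]);
  translate([48, 0, 570]) cube([293, 68, 26]);
  translate([48, 0, 882]) cube([293, 68, 26]);
  translate([48, 0, 1194]) cube([293, 68, 26]);
  translate([48, 0, 1506]) cube([293, 68, 26]);
  translate([48, 0, 1818]) cube([293, 68, 26]);
  translate([48, 0, 2130]) cube([293, 68, 26]);
  translate([48, 0, 2442]) cube([293, 68, 26]);
}
translate([7, 13, 429]) {
  cube([131, 242, 23]);
  translate([0, 0, 23]) cube([131, 23, 48]);
  translate([0, 219, 23]) cube([131, 23, 48]);
  translate([0, 23, 23]) cube([23, 196, 48]);
  translate([108, 23, 23]) cube([23, 196, 48]);
}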